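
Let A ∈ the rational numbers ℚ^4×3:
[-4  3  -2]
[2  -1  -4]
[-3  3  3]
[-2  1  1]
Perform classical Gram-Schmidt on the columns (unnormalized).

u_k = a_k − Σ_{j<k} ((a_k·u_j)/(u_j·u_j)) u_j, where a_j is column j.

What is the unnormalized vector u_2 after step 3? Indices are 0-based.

u_2 = (-117/35, -111/35, 78/35, 6/35)

Step 1: u_0 = a_0 = (-4, 2, -3, -2).
Step 2: u_1 = a_1 − (-25/33)·u_0 = (-1/33, 17/33, 8/11, -17/33).
Step 3: u_2 = a_2 − (-1/3)·u_0 − (-11/35)·u_1 = (-117/35, -111/35, 78/35, 6/35).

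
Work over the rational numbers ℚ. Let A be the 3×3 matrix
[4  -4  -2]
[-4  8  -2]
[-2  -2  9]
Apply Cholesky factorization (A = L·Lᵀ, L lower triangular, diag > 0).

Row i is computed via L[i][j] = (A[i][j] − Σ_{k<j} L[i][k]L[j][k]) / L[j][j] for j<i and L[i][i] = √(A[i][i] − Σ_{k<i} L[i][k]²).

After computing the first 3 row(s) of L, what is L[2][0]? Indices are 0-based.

L[2][0] = -1

Step 1: L[0][0] = √(4) = 2.
  L[1][0] = (-4) / L[0][0] = -2.
Step 2: L[1][1] = √(4) = 2.
  L[2][0] = (-2) / L[0][0] = -1.
  L[2][1] = (-4) / L[1][1] = -2.
Step 3: L[2][2] = √(4) = 2.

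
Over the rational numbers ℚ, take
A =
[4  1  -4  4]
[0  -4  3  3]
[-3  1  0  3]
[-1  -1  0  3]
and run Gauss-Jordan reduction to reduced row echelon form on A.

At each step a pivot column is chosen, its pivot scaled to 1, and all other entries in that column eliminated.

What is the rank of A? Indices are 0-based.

rank = 4

[1] R0 /= 4  ⇒  (1, 1/4, -1, 1)
     R2 -= -3·R0  ⇒  (0, 7/4, -3, 6)
     R3 -= -1·R0  ⇒  (0, -3/4, -1, 4)
[2] R1 /= -4  ⇒  (0, 1, -3/4, -3/4)
     R0 -= 1/4·R1  ⇒  (1, 0, -13/16, 19/16)
     R2 -= 7/4·R1  ⇒  (0, 0, -27/16, 117/16)
     R3 -= -3/4·R1  ⇒  (0, 0, -25/16, 55/16)
[3] R2 /= -27/16  ⇒  (0, 0, 1, -13/3)
     R0 -= -13/16·R2  ⇒  (1, 0, 0, -7/3)
     R1 -= -3/4·R2  ⇒  (0, 1, 0, -4)
     R3 -= -25/16·R2  ⇒  (0, 0, 0, -10/3)
[4] R3 /= -10/3  ⇒  (0, 0, 0, 1)
     R0 -= -7/3·R3  ⇒  (1, 0, 0, 0)
     R1 -= -4·R3  ⇒  (0, 1, 0, 0)
     R2 -= -13/3·R3  ⇒  (0, 0, 1, 0)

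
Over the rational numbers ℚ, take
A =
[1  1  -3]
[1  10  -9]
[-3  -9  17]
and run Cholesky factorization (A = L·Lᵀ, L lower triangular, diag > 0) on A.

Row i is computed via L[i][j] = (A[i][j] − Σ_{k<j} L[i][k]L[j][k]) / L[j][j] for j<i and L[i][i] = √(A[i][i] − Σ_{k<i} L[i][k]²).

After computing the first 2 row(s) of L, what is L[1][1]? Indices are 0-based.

L[1][1] = 3

Step 1: L[0][0] = √(1) = 1.
  L[1][0] = (1) / L[0][0] = 1.
Step 2: L[1][1] = √(9) = 3.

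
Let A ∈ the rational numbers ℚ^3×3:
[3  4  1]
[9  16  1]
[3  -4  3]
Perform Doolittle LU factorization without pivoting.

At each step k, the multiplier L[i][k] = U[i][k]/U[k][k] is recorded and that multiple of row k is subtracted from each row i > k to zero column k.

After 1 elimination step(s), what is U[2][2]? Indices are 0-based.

U[2][2] = 2

k=0: U[0][0]=3
  eliminate (1,0): mult=3, new row 1: (0, 4, -2); set L[1][0]=3
  eliminate (2,0): mult=1, new row 2: (0, -8, 2); set L[2][0]=1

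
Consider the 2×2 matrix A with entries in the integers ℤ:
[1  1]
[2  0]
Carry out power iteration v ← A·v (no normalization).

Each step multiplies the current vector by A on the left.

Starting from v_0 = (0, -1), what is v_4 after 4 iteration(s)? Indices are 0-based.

v_0 = (0, -1).
v_1 = A·v_0 = (-1, 0).
v_2 = A·v_1 = (-1, -2).
v_3 = A·v_2 = (-3, -2).
v_4 = A·v_3 = (-5, -6).

v_4 = (-5, -6)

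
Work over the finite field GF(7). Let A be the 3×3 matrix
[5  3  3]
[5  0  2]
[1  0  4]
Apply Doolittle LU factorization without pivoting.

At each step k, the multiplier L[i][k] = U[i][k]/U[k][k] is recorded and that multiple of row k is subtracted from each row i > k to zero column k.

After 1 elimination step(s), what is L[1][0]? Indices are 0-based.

L[1][0] = 1

k=0: U[0][0]=5
  eliminate (1,0): mult=1, new row 1: (0, 4, 6); set L[1][0]=1
  eliminate (2,0): mult=3, new row 2: (0, 5, 2); set L[2][0]=3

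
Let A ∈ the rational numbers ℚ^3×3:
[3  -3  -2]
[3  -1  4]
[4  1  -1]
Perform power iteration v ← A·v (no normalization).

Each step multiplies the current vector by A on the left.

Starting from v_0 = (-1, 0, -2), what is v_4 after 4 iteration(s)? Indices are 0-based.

v_4 = (-288, 926, 371)

v_0 = (-1, 0, -2).
v_1 = A·v_0 = (1, -11, -2).
v_2 = A·v_1 = (40, 6, -5).
v_3 = A·v_2 = (112, 94, 171).
v_4 = A·v_3 = (-288, 926, 371).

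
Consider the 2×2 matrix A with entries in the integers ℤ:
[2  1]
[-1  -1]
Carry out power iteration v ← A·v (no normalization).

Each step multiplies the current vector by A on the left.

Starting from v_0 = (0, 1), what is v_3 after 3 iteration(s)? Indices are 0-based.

v_3 = (2, -1)

v_0 = (0, 1).
v_1 = A·v_0 = (1, -1).
v_2 = A·v_1 = (1, 0).
v_3 = A·v_2 = (2, -1).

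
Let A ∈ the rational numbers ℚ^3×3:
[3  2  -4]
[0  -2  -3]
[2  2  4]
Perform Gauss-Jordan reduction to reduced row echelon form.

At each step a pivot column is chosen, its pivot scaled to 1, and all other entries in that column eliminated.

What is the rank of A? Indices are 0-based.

rank = 3

step 1: normalize row 0 (÷3) = (1, 2/3, -4/3)
  row 2: subtract 2×row0 = (0, 2/3, 20/3)
step 2: normalize row 1 (÷-2) = (0, 1, 3/2)
  row 0: subtract 2/3×row1 = (1, 0, -7/3)
  row 2: subtract 2/3×row1 = (0, 0, 17/3)
step 3: normalize row 2 (÷17/3) = (0, 0, 1)
  row 0: subtract -7/3×row2 = (1, 0, 0)
  row 1: subtract 3/2×row2 = (0, 1, 0)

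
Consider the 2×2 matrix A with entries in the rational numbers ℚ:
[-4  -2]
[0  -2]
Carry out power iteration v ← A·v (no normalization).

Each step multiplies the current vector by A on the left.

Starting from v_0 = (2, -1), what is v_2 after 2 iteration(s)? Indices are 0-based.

v_0 = (2, -1).
v_1 = A·v_0 = (-6, 2).
v_2 = A·v_1 = (20, -4).

v_2 = (20, -4)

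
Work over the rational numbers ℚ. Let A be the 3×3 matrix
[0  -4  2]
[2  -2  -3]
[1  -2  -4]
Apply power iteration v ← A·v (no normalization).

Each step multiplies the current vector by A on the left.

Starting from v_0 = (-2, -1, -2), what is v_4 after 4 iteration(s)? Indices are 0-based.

v_4 = (-288, -944, -1216)

v_0 = (-2, -1, -2).
v_1 = A·v_0 = (0, 4, 8).
v_2 = A·v_1 = (0, -32, -40).
v_3 = A·v_2 = (48, 184, 224).
v_4 = A·v_3 = (-288, -944, -1216).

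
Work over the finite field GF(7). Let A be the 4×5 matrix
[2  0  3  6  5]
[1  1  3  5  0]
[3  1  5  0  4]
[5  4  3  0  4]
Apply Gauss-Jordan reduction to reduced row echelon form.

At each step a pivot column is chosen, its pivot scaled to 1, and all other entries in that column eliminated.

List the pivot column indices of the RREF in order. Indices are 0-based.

pivot columns: 0, 1, 2, 3

[1] R0 /= 2  ⇒  (1, 0, 5, 3, 6)
     R1 -= 1·R0  ⇒  (0, 1, 5, 2, 1)
     R2 -= 3·R0  ⇒  (0, 1, 4, 5, 0)
     R3 -= 5·R0  ⇒  (0, 4, 6, 6, 2)
[2] R1 /= 1  ⇒  (0, 1, 5, 2, 1)
     R2 -= 1·R1  ⇒  (0, 0, 6, 3, 6)
     R3 -= 4·R1  ⇒  (0, 0, 0, 5, 5)
[3] R2 /= 6  ⇒  (0, 0, 1, 4, 1)
     R0 -= 5·R2  ⇒  (1, 0, 0, 4, 1)
     R1 -= 5·R2  ⇒  (0, 1, 0, 3, 3)
[4] R3 /= 5  ⇒  (0, 0, 0, 1, 1)
     R0 -= 4·R3  ⇒  (1, 0, 0, 0, 4)
     R1 -= 3·R3  ⇒  (0, 1, 0, 0, 0)
     R2 -= 4·R3  ⇒  (0, 0, 1, 0, 4)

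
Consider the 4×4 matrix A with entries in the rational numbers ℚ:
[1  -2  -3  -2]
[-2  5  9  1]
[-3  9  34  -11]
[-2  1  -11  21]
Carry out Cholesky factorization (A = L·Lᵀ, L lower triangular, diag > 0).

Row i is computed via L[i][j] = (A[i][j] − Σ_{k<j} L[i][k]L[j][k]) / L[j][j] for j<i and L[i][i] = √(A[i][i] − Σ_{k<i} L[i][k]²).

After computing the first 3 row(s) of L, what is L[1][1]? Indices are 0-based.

Step 1: L[0][0] = √(1) = 1.
  L[1][0] = (-2) / L[0][0] = -2.
Step 2: L[1][1] = √(1) = 1.
  L[2][0] = (-3) / L[0][0] = -3.
  L[2][1] = (3) / L[1][1] = 3.
Step 3: L[2][2] = √(16) = 4.

L[1][1] = 1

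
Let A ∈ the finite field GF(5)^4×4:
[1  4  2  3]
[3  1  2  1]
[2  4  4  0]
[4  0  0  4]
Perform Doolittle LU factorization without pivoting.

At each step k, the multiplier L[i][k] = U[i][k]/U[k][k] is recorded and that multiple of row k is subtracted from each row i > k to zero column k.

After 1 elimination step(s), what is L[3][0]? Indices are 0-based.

[col 0] pivot 1
  R1 -= 3*R0 → (0, 4, 1, 2)  (L[1][0] := 3)
  R2 -= 2*R0 → (0, 1, 0, 4)  (L[2][0] := 2)
  R3 -= 4*R0 → (0, 4, 2, 2)  (L[3][0] := 4)

L[3][0] = 4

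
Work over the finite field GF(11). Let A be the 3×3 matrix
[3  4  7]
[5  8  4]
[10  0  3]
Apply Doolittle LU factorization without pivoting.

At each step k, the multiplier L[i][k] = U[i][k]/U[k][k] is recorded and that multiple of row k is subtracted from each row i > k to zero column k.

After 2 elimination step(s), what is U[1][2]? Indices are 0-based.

[col 0] pivot 3
  R1 -= 9*R0 → (0, 5, 7)  (L[1][0] := 9)
  R2 -= 7*R0 → (0, 5, 9)  (L[2][0] := 7)
[col 1] pivot 5
  R2 -= 1*R1 → (0, 0, 2)  (L[2][1] := 1)

U[1][2] = 7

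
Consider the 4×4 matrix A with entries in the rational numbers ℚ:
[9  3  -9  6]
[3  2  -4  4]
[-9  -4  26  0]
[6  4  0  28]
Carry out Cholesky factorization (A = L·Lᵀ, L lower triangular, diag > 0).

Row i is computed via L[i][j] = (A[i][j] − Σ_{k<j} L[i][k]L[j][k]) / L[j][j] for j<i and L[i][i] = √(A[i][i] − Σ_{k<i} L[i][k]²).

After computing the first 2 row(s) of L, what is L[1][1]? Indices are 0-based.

Step 1: L[0][0] = √(9) = 3.
  L[1][0] = (3) / L[0][0] = 1.
Step 2: L[1][1] = √(1) = 1.

L[1][1] = 1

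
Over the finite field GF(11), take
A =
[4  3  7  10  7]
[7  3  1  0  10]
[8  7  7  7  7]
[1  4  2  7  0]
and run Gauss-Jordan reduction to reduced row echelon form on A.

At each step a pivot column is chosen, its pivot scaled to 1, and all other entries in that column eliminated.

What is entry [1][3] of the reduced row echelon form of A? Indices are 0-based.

M[1][3] = 9

[1] R0 /= 4  ⇒  (1, 9, 10, 8, 10)
     R1 -= 7·R0  ⇒  (0, 6, 8, 10, 6)
     R2 -= 8·R0  ⇒  (0, 1, 4, 9, 4)
     R3 -= 1·R0  ⇒  (0, 6, 3, 10, 1)
[2] R1 /= 6  ⇒  (0, 1, 5, 9, 1)
     R0 -= 9·R1  ⇒  (1, 0, 9, 4, 1)
     R2 -= 1·R1  ⇒  (0, 0, 10, 0, 3)
     R3 -= 6·R1  ⇒  (0, 0, 6, 0, 6)
[3] R2 /= 10  ⇒  (0, 0, 1, 0, 8)
     R0 -= 9·R2  ⇒  (1, 0, 0, 4, 6)
     R1 -= 5·R2  ⇒  (0, 1, 0, 9, 5)
     R3 -= 6·R2  ⇒  (0, 0, 0, 0, 2)
column 3 empty below row 3
[4] R3 /= 2  ⇒  (0, 0, 0, 0, 1)
     R0 -= 6·R3  ⇒  (1, 0, 0, 4, 0)
     R1 -= 5·R3  ⇒  (0, 1, 0, 9, 0)
     R2 -= 8·R3  ⇒  (0, 0, 1, 0, 0)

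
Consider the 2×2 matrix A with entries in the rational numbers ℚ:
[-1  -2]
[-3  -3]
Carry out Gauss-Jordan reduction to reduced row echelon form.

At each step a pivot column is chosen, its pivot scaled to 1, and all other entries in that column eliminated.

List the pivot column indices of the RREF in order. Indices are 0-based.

pivot columns: 0, 1

[1] R0 /= -1  ⇒  (1, 2)
     R1 -= -3·R0  ⇒  (0, 3)
[2] R1 /= 3  ⇒  (0, 1)
     R0 -= 2·R1  ⇒  (1, 0)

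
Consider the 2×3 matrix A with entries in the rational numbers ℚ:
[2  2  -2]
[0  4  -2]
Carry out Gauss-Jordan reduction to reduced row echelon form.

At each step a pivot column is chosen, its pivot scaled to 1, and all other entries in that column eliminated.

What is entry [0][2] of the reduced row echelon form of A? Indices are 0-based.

M[0][2] = -1/2

step 1: normalize row 0 (÷2) = (1, 1, -1)
step 2: normalize row 1 (÷4) = (0, 1, -1/2)
  row 0: subtract 1×row1 = (1, 0, -1/2)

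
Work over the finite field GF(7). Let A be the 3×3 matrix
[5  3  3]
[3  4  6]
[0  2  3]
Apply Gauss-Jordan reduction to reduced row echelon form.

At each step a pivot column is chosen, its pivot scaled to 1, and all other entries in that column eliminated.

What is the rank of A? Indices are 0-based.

rank = 3

step 1: normalize row 0 (÷5) = (1, 2, 2)
  row 1: subtract 3×row0 = (0, 5, 0)
step 2: normalize row 1 (÷5) = (0, 1, 0)
  row 0: subtract 2×row1 = (1, 0, 2)
  row 2: subtract 2×row1 = (0, 0, 3)
step 3: normalize row 2 (÷3) = (0, 0, 1)
  row 0: subtract 2×row2 = (1, 0, 0)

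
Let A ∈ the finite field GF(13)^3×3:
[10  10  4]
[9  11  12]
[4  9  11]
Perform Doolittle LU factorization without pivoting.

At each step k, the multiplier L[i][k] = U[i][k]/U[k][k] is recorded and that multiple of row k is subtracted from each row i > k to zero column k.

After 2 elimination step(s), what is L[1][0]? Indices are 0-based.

L[1][0] = 10

k=0: U[0][0]=10
  eliminate (1,0): mult=10, new row 1: (0, 2, 11); set L[1][0]=10
  eliminate (2,0): mult=3, new row 2: (0, 5, 12); set L[2][0]=3
k=1: U[1][1]=2
  eliminate (2,1): mult=9, new row 2: (0, 0, 4); set L[2][1]=9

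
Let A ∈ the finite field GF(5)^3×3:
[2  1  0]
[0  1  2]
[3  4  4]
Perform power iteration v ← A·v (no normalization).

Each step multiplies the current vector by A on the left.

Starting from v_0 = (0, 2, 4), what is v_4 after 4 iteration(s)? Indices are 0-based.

v_0 = (0, 2, 4).
v_1 = A·v_0 = (2, 0, 4).
v_2 = A·v_1 = (4, 3, 2).
v_3 = A·v_2 = (1, 2, 2).
v_4 = A·v_3 = (4, 1, 4).

v_4 = (4, 1, 4)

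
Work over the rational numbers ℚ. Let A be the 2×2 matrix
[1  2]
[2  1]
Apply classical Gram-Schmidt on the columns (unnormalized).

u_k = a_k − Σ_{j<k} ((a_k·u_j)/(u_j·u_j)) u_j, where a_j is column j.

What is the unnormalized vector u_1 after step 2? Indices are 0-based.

Step 1: u_0 = a_0 = (1, 2).
Step 2: u_1 = a_1 − (4/5)·u_0 = (6/5, -3/5).

u_1 = (6/5, -3/5)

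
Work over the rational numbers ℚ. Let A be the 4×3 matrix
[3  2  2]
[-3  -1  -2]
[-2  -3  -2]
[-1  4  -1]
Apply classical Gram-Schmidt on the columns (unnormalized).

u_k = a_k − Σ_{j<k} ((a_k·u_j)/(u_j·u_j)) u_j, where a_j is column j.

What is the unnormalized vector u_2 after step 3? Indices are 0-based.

Step 1: u_0 = a_0 = (3, -3, -2, -1).
Step 2: u_1 = a_1 − (11/23)·u_0 = (13/23, 10/23, -47/23, 103/23).
Step 3: u_2 = a_2 − (17/23)·u_0 − (-3/569)·u_1 = (-122/569, 125/569, -303/569, -135/569).

u_2 = (-122/569, 125/569, -303/569, -135/569)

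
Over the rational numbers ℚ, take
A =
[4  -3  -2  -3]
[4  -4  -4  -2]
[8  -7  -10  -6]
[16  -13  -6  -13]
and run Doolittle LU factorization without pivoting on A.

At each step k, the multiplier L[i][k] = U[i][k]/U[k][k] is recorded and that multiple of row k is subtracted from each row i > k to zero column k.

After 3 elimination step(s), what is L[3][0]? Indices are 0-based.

L[3][0] = 4

Step 1: pivot at (0,0) is 4.
  row1 ← row1 − (1)·row0  ⇒  L[1][0]=1, U row1=(0, -1, -2, 1)
  row2 ← row2 − (2)·row0  ⇒  L[2][0]=2, U row2=(0, -1, -6, 0)
  row3 ← row3 − (4)·row0  ⇒  L[3][0]=4, U row3=(0, -1, 2, -1)
Step 2: pivot at (1,1) is -1.
  row2 ← row2 − (1)·row1  ⇒  L[2][1]=1, U row2=(0, 0, -4, -1)
  row3 ← row3 − (1)·row1  ⇒  L[3][1]=1, U row3=(0, 0, 4, -2)
Step 3: pivot at (2,2) is -4.
  row3 ← row3 − (-1)·row2  ⇒  L[3][2]=-1, U row3=(0, 0, 0, -3)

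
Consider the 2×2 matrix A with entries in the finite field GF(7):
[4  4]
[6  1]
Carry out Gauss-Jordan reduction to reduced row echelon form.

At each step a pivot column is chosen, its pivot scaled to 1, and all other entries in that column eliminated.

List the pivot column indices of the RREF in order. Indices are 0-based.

pivot columns: 0, 1

pivot(0,0)=4: scale R0 → (1, 1)
  clear (1,0): R1 −= (6)R0 → (0, 2)
pivot(1,1)=2: scale R1 → (0, 1)
  clear (0,1): R0 −= (1)R1 → (1, 0)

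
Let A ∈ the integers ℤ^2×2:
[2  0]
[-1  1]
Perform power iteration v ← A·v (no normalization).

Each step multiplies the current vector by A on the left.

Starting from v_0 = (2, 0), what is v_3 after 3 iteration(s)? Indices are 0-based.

v_3 = (16, -14)

v_0 = (2, 0).
v_1 = A·v_0 = (4, -2).
v_2 = A·v_1 = (8, -6).
v_3 = A·v_2 = (16, -14).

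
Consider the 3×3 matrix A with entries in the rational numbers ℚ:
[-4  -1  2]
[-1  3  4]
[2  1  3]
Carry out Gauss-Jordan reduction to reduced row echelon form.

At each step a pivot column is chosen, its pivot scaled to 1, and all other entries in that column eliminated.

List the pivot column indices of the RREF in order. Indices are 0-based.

step 1: normalize row 0 (÷-4) = (1, 1/4, -1/2)
  row 1: subtract -1×row0 = (0, 13/4, 7/2)
  row 2: subtract 2×row0 = (0, 1/2, 4)
step 2: normalize row 1 (÷13/4) = (0, 1, 14/13)
  row 0: subtract 1/4×row1 = (1, 0, -10/13)
  row 2: subtract 1/2×row1 = (0, 0, 45/13)
step 3: normalize row 2 (÷45/13) = (0, 0, 1)
  row 0: subtract -10/13×row2 = (1, 0, 0)
  row 1: subtract 14/13×row2 = (0, 1, 0)

pivot columns: 0, 1, 2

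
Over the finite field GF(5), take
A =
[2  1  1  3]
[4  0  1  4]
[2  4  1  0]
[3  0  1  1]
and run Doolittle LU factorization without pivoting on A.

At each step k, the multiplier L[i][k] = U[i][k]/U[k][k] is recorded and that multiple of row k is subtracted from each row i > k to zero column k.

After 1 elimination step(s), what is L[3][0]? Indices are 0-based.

L[3][0] = 4

Step 1: pivot at (0,0) is 2.
  row1 ← row1 − (2)·row0  ⇒  L[1][0]=2, U row1=(0, 3, 4, 3)
  row2 ← row2 − (1)·row0  ⇒  L[2][0]=1, U row2=(0, 3, 0, 2)
  row3 ← row3 − (4)·row0  ⇒  L[3][0]=4, U row3=(0, 1, 2, 4)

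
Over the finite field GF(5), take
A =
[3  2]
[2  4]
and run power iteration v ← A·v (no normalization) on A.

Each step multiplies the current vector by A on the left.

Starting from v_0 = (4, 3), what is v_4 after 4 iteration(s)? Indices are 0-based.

v_0 = (4, 3).
v_1 = A·v_0 = (3, 0).
v_2 = A·v_1 = (4, 1).
v_3 = A·v_2 = (4, 2).
v_4 = A·v_3 = (1, 1).

v_4 = (1, 1)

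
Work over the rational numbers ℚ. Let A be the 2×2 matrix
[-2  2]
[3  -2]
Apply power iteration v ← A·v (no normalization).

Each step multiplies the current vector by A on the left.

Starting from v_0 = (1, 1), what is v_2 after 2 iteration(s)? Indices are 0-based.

v_2 = (2, -2)

v_0 = (1, 1).
v_1 = A·v_0 = (0, 1).
v_2 = A·v_1 = (2, -2).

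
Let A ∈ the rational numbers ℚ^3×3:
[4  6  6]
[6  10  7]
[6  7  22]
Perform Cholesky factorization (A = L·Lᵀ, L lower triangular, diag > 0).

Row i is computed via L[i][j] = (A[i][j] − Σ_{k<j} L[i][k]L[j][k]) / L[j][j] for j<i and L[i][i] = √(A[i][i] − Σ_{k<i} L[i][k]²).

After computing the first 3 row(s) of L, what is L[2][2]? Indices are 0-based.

Step 1: L[0][0] = √(4) = 2.
  L[1][0] = (6) / L[0][0] = 3.
Step 2: L[1][1] = √(1) = 1.
  L[2][0] = (6) / L[0][0] = 3.
  L[2][1] = (-2) / L[1][1] = -2.
Step 3: L[2][2] = √(9) = 3.

L[2][2] = 3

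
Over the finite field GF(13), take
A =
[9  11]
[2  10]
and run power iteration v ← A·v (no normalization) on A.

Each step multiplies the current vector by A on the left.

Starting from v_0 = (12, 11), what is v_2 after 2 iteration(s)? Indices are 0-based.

v_0 = (12, 11).
v_1 = A·v_0 = (8, 4).
v_2 = A·v_1 = (12, 4).

v_2 = (12, 4)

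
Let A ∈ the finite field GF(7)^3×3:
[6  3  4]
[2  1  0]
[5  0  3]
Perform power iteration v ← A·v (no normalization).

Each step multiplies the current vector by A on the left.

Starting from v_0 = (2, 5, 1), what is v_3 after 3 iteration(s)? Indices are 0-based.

v_3 = (3, 6, 3)

v_0 = (2, 5, 1).
v_1 = A·v_0 = (3, 2, 6).
v_2 = A·v_1 = (6, 1, 5).
v_3 = A·v_2 = (3, 6, 3).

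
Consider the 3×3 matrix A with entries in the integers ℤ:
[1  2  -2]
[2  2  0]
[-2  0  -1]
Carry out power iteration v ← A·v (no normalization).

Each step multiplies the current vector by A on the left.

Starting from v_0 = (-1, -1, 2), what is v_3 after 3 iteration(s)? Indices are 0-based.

v_0 = (-1, -1, 2).
v_1 = A·v_0 = (-7, -4, 0).
v_2 = A·v_1 = (-15, -22, 14).
v_3 = A·v_2 = (-87, -74, 16).

v_3 = (-87, -74, 16)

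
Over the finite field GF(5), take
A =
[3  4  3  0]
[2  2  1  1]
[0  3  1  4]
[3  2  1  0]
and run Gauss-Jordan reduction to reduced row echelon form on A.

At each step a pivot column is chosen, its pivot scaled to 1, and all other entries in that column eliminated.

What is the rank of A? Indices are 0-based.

[1] R0 /= 3  ⇒  (1, 3, 1, 0)
     R1 -= 2·R0  ⇒  (0, 1, 4, 1)
     R3 -= 3·R0  ⇒  (0, 3, 3, 0)
[2] R1 /= 1  ⇒  (0, 1, 4, 1)
     R0 -= 3·R1  ⇒  (1, 0, 4, 2)
     R2 -= 3·R1  ⇒  (0, 0, 4, 1)
     R3 -= 3·R1  ⇒  (0, 0, 1, 2)
[3] R2 /= 4  ⇒  (0, 0, 1, 4)
     R0 -= 4·R2  ⇒  (1, 0, 0, 1)
     R1 -= 4·R2  ⇒  (0, 1, 0, 0)
     R3 -= 1·R2  ⇒  (0, 0, 0, 3)
[4] R3 /= 3  ⇒  (0, 0, 0, 1)
     R0 -= 1·R3  ⇒  (1, 0, 0, 0)
     R2 -= 4·R3  ⇒  (0, 0, 1, 0)

rank = 4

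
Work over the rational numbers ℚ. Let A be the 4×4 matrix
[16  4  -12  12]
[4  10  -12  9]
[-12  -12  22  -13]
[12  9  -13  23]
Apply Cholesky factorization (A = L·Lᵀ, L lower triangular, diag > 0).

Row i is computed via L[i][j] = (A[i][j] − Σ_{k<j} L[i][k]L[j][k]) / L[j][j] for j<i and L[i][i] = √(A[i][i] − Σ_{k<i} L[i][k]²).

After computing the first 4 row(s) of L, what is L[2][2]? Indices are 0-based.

Step 1: L[0][0] = √(16) = 4.
  L[1][0] = (4) / L[0][0] = 1.
Step 2: L[1][1] = √(9) = 3.
  L[2][0] = (-12) / L[0][0] = -3.
  L[2][1] = (-9) / L[1][1] = -3.
Step 3: L[2][2] = √(4) = 2.
  L[3][0] = (12) / L[0][0] = 3.
  L[3][1] = (6) / L[1][1] = 2.
  L[3][2] = (2) / L[2][2] = 1.
Step 4: L[3][3] = √(9) = 3.

L[2][2] = 2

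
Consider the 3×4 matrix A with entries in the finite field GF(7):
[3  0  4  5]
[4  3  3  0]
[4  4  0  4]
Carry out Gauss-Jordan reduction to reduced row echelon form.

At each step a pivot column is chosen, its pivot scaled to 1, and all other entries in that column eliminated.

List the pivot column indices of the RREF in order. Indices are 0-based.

pivot columns: 0, 1, 2

[1] R0 /= 3  ⇒  (1, 0, 6, 4)
     R1 -= 4·R0  ⇒  (0, 3, 0, 5)
     R2 -= 4·R0  ⇒  (0, 4, 4, 2)
[2] R1 /= 3  ⇒  (0, 1, 0, 4)
     R2 -= 4·R1  ⇒  (0, 0, 4, 0)
[3] R2 /= 4  ⇒  (0, 0, 1, 0)
     R0 -= 6·R2  ⇒  (1, 0, 0, 4)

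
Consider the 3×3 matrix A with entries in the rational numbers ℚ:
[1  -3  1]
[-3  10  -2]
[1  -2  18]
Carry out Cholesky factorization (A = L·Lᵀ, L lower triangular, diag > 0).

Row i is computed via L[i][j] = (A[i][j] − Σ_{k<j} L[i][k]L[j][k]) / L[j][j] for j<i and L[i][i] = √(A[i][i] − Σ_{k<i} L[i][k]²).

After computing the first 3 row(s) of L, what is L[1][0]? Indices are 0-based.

Step 1: L[0][0] = √(1) = 1.
  L[1][0] = (-3) / L[0][0] = -3.
Step 2: L[1][1] = √(1) = 1.
  L[2][0] = (1) / L[0][0] = 1.
  L[2][1] = (1) / L[1][1] = 1.
Step 3: L[2][2] = √(16) = 4.

L[1][0] = -3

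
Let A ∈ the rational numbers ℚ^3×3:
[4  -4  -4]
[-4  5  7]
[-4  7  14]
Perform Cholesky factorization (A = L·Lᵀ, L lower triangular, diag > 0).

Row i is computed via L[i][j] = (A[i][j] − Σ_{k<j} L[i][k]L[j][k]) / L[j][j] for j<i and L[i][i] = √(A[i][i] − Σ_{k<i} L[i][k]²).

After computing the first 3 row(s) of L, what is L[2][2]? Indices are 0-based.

Step 1: L[0][0] = √(4) = 2.
  L[1][0] = (-4) / L[0][0] = -2.
Step 2: L[1][1] = √(1) = 1.
  L[2][0] = (-4) / L[0][0] = -2.
  L[2][1] = (3) / L[1][1] = 3.
Step 3: L[2][2] = √(1) = 1.

L[2][2] = 1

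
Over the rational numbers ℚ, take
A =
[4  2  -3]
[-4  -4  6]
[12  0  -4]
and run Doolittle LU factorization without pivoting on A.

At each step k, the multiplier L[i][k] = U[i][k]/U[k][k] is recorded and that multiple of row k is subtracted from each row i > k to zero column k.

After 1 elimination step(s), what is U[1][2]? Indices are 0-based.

U[1][2] = 3

[col 0] pivot 4
  R1 -= -1*R0 → (0, -2, 3)  (L[1][0] := -1)
  R2 -= 3*R0 → (0, -6, 5)  (L[2][0] := 3)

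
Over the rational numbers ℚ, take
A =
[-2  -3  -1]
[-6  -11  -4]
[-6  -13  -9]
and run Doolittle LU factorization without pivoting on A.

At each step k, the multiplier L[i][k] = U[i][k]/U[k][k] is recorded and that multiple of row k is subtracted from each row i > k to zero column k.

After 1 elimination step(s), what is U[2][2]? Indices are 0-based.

U[2][2] = -6

k=0: U[0][0]=-2
  eliminate (1,0): mult=3, new row 1: (0, -2, -1); set L[1][0]=3
  eliminate (2,0): mult=3, new row 2: (0, -4, -6); set L[2][0]=3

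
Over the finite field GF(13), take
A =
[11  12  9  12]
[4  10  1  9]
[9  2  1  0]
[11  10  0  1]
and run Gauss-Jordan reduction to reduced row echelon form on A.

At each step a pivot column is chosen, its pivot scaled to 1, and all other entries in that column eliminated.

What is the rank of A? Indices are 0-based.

rank = 4

[1] R0 /= 11  ⇒  (1, 7, 2, 7)
     R1 -= 4·R0  ⇒  (0, 8, 6, 7)
     R2 -= 9·R0  ⇒  (0, 4, 9, 2)
     R3 -= 11·R0  ⇒  (0, 11, 4, 2)
[2] R1 /= 8  ⇒  (0, 1, 4, 9)
     R0 -= 7·R1  ⇒  (1, 0, 0, 9)
     R2 -= 4·R1  ⇒  (0, 0, 6, 5)
     R3 -= 11·R1  ⇒  (0, 0, 12, 7)
[3] R2 /= 6  ⇒  (0, 0, 1, 3)
     R1 -= 4·R2  ⇒  (0, 1, 0, 10)
     R3 -= 12·R2  ⇒  (0, 0, 0, 10)
[4] R3 /= 10  ⇒  (0, 0, 0, 1)
     R0 -= 9·R3  ⇒  (1, 0, 0, 0)
     R1 -= 10·R3  ⇒  (0, 1, 0, 0)
     R2 -= 3·R3  ⇒  (0, 0, 1, 0)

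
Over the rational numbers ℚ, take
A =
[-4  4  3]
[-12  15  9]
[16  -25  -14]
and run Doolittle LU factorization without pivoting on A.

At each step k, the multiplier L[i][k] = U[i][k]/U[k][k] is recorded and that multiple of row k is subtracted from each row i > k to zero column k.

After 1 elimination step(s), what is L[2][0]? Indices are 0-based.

L[2][0] = -4

[col 0] pivot -4
  R1 -= 3*R0 → (0, 3, 0)  (L[1][0] := 3)
  R2 -= -4*R0 → (0, -9, -2)  (L[2][0] := -4)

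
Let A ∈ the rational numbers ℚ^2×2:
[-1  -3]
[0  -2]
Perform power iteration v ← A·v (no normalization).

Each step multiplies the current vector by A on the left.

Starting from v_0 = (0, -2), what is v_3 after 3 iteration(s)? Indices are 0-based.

v_3 = (42, 16)

v_0 = (0, -2).
v_1 = A·v_0 = (6, 4).
v_2 = A·v_1 = (-18, -8).
v_3 = A·v_2 = (42, 16).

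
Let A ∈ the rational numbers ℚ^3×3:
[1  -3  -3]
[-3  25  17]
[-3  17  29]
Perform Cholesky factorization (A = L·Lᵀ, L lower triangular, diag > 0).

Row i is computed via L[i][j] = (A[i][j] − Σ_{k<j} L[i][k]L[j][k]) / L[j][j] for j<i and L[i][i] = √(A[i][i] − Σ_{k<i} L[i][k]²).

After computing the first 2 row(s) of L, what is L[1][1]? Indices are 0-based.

Step 1: L[0][0] = √(1) = 1.
  L[1][0] = (-3) / L[0][0] = -3.
Step 2: L[1][1] = √(16) = 4.

L[1][1] = 4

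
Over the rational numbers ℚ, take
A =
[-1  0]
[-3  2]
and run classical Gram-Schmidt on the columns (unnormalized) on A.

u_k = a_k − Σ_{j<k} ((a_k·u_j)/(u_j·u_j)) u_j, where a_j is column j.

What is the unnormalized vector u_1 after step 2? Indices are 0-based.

u_1 = (-3/5, 1/5)

Step 1: u_0 = a_0 = (-1, -3).
Step 2: u_1 = a_1 − (-3/5)·u_0 = (-3/5, 1/5).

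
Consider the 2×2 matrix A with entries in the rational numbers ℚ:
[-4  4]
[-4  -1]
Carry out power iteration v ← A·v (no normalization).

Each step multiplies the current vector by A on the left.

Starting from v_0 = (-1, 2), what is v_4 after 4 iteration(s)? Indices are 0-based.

v_4 = (1000, -50)

v_0 = (-1, 2).
v_1 = A·v_0 = (12, 2).
v_2 = A·v_1 = (-40, -50).
v_3 = A·v_2 = (-40, 210).
v_4 = A·v_3 = (1000, -50).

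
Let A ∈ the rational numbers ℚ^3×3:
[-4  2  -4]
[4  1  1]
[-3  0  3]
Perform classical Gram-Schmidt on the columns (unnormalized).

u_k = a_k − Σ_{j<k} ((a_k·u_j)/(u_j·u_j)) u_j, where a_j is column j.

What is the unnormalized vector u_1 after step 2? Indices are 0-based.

Step 1: u_0 = a_0 = (-4, 4, -3).
Step 2: u_1 = a_1 − (-4/41)·u_0 = (66/41, 57/41, -12/41).

u_1 = (66/41, 57/41, -12/41)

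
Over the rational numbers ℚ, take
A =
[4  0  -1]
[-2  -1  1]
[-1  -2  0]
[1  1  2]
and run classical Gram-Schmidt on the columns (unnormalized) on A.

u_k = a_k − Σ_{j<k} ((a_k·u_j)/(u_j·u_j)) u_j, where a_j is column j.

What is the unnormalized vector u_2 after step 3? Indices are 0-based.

u_2 = (9/107, 91/107, 55/107, 201/107)

Step 1: u_0 = a_0 = (4, -2, -1, 1).
Step 2: u_1 = a_1 − (5/22)·u_0 = (-10/11, -6/11, -39/22, 17/22).
Step 3: u_2 = a_2 − (-2/11)·u_0 − (42/107)·u_1 = (9/107, 91/107, 55/107, 201/107).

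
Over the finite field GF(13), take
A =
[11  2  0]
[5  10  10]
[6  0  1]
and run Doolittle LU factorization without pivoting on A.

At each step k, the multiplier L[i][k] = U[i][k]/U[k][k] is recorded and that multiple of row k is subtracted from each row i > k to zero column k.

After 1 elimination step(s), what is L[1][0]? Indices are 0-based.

L[1][0] = 4

Step 1: pivot at (0,0) is 11.
  row1 ← row1 − (4)·row0  ⇒  L[1][0]=4, U row1=(0, 2, 10)
  row2 ← row2 − (10)·row0  ⇒  L[2][0]=10, U row2=(0, 6, 1)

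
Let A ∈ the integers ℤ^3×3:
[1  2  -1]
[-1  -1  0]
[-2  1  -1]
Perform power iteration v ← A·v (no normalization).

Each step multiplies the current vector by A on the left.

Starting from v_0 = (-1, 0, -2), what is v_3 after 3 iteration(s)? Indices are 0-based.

v_0 = (-1, 0, -2).
v_1 = A·v_0 = (1, 1, 4).
v_2 = A·v_1 = (-1, -2, -5).
v_3 = A·v_2 = (0, 3, 5).

v_3 = (0, 3, 5)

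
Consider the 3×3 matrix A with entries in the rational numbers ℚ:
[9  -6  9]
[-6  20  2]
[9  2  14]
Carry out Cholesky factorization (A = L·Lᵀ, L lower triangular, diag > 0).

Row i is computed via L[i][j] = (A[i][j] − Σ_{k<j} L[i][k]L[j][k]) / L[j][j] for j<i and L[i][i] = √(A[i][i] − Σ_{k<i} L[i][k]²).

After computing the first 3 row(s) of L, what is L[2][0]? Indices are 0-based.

L[2][0] = 3

Step 1: L[0][0] = √(9) = 3.
  L[1][0] = (-6) / L[0][0] = -2.
Step 2: L[1][1] = √(16) = 4.
  L[2][0] = (9) / L[0][0] = 3.
  L[2][1] = (8) / L[1][1] = 2.
Step 3: L[2][2] = √(1) = 1.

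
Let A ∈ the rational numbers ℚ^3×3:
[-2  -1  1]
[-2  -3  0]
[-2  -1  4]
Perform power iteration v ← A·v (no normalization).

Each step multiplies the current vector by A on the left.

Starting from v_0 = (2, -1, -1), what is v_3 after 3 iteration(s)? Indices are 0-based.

v_0 = (2, -1, -1).
v_1 = A·v_0 = (-4, -1, -7).
v_2 = A·v_1 = (2, 11, -19).
v_3 = A·v_2 = (-34, -37, -91).

v_3 = (-34, -37, -91)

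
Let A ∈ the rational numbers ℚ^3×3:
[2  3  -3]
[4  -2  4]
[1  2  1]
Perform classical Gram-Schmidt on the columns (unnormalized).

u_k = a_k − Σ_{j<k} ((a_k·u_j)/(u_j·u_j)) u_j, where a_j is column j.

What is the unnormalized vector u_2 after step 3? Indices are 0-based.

Step 1: u_0 = a_0 = (2, 4, 1).
Step 2: u_1 = a_1 − (0)·u_0 = (3, -2, 2).
Step 3: u_2 = a_2 − (11/21)·u_0 − (-15/17)·u_1 = (-500/357, 50/357, 800/357).

u_2 = (-500/357, 50/357, 800/357)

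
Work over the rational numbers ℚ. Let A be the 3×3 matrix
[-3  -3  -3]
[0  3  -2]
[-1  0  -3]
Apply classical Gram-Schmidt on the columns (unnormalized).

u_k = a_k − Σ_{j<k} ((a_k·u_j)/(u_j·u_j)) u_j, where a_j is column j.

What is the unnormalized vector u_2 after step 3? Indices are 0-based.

Step 1: u_0 = a_0 = (-3, 0, -1).
Step 2: u_1 = a_1 − (9/10)·u_0 = (-3/10, 3, 9/10).
Step 3: u_2 = a_2 − (6/5)·u_0 − (-26/33)·u_1 = (4/11, 4/11, -12/11).

u_2 = (4/11, 4/11, -12/11)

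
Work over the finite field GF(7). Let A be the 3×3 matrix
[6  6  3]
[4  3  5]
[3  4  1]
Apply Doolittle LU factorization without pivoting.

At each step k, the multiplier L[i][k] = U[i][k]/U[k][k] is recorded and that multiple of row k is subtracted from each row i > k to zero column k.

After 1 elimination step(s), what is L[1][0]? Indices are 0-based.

L[1][0] = 3

k=0: U[0][0]=6
  eliminate (1,0): mult=3, new row 1: (0, 6, 3); set L[1][0]=3
  eliminate (2,0): mult=4, new row 2: (0, 1, 3); set L[2][0]=4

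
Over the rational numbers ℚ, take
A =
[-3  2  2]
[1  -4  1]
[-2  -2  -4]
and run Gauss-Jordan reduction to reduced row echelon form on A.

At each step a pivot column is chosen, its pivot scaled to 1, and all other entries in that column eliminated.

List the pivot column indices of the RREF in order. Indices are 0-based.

pivot columns: 0, 1, 2

pivot(0,0)=-3: scale R0 → (1, -2/3, -2/3)
  clear (1,0): R1 −= (1)R0 → (0, -10/3, 5/3)
  clear (2,0): R2 −= (-2)R0 → (0, -10/3, -16/3)
pivot(1,1)=-10/3: scale R1 → (0, 1, -1/2)
  clear (0,1): R0 −= (-2/3)R1 → (1, 0, -1)
  clear (2,1): R2 −= (-10/3)R1 → (0, 0, -7)
pivot(2,2)=-7: scale R2 → (0, 0, 1)
  clear (0,2): R0 −= (-1)R2 → (1, 0, 0)
  clear (1,2): R1 −= (-1/2)R2 → (0, 1, 0)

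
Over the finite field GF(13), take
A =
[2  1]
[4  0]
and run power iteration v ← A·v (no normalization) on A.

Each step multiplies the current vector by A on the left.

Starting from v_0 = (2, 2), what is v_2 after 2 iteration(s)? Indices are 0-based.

v_2 = (7, 11)

v_0 = (2, 2).
v_1 = A·v_0 = (6, 8).
v_2 = A·v_1 = (7, 11).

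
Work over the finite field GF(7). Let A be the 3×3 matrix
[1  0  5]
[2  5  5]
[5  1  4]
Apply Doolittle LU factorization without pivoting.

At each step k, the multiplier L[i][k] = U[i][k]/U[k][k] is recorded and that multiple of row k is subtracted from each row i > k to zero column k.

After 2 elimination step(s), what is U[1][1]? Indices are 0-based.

U[1][1] = 5

Step 1: pivot at (0,0) is 1.
  row1 ← row1 − (2)·row0  ⇒  L[1][0]=2, U row1=(0, 5, 2)
  row2 ← row2 − (5)·row0  ⇒  L[2][0]=5, U row2=(0, 1, 0)
Step 2: pivot at (1,1) is 5.
  row2 ← row2 − (3)·row1  ⇒  L[2][1]=3, U row2=(0, 0, 1)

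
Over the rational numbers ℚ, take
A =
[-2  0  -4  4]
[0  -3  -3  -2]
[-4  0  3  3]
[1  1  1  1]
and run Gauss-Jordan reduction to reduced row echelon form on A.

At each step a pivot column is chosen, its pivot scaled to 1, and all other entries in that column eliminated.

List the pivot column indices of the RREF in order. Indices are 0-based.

step 1: normalize row 0 (÷-2) = (1, 0, 2, -2)
  row 2: subtract -4×row0 = (0, 0, 11, -5)
  row 3: subtract 1×row0 = (0, 1, -1, 3)
step 2: normalize row 1 (÷-3) = (0, 1, 1, 2/3)
  row 3: subtract 1×row1 = (0, 0, -2, 7/3)
step 3: normalize row 2 (÷11) = (0, 0, 1, -5/11)
  row 0: subtract 2×row2 = (1, 0, 0, -12/11)
  row 1: subtract 1×row2 = (0, 1, 0, 37/33)
  row 3: subtract -2×row2 = (0, 0, 0, 47/33)
step 4: normalize row 3 (÷47/33) = (0, 0, 0, 1)
  row 0: subtract -12/11×row3 = (1, 0, 0, 0)
  row 1: subtract 37/33×row3 = (0, 1, 0, 0)
  row 2: subtract -5/11×row3 = (0, 0, 1, 0)

pivot columns: 0, 1, 2, 3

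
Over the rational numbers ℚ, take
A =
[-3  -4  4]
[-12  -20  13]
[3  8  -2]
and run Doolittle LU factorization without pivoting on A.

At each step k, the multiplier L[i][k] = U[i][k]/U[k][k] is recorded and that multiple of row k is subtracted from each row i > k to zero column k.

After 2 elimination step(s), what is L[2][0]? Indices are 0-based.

L[2][0] = -1

[col 0] pivot -3
  R1 -= 4*R0 → (0, -4, -3)  (L[1][0] := 4)
  R2 -= -1*R0 → (0, 4, 2)  (L[2][0] := -1)
[col 1] pivot -4
  R2 -= -1*R1 → (0, 0, -1)  (L[2][1] := -1)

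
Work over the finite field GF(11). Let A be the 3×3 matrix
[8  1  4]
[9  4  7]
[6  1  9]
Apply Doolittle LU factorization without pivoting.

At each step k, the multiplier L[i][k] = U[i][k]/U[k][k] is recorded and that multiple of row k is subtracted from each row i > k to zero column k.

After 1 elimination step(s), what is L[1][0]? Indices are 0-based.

L[1][0] = 8

Step 1: pivot at (0,0) is 8.
  row1 ← row1 − (8)·row0  ⇒  L[1][0]=8, U row1=(0, 7, 8)
  row2 ← row2 − (9)·row0  ⇒  L[2][0]=9, U row2=(0, 3, 6)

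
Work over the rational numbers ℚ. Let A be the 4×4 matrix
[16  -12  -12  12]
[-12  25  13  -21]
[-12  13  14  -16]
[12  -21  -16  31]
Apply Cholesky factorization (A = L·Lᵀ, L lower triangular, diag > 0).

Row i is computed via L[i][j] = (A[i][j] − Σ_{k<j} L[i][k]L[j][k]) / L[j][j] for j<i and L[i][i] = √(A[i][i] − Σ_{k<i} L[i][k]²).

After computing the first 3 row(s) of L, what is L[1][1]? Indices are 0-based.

L[1][1] = 4

Step 1: L[0][0] = √(16) = 4.
  L[1][0] = (-12) / L[0][0] = -3.
Step 2: L[1][1] = √(16) = 4.
  L[2][0] = (-12) / L[0][0] = -3.
  L[2][1] = (4) / L[1][1] = 1.
Step 3: L[2][2] = √(4) = 2.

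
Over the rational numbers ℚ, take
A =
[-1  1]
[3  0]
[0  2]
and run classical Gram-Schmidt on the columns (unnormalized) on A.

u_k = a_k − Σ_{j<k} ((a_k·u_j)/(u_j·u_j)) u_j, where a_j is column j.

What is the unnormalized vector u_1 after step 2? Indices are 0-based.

Step 1: u_0 = a_0 = (-1, 3, 0).
Step 2: u_1 = a_1 − (-1/10)·u_0 = (9/10, 3/10, 2).

u_1 = (9/10, 3/10, 2)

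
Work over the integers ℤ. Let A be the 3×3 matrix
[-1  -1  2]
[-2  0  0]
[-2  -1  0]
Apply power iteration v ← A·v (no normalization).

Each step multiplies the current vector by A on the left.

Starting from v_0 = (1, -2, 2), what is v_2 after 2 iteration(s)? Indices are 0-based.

v_0 = (1, -2, 2).
v_1 = A·v_0 = (5, -2, 0).
v_2 = A·v_1 = (-3, -10, -8).

v_2 = (-3, -10, -8)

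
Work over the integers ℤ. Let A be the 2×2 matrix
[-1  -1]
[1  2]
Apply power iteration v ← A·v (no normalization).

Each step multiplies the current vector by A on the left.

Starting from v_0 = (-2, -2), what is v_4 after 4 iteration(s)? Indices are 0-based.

v_4 = (8, -22)

v_0 = (-2, -2).
v_1 = A·v_0 = (4, -6).
v_2 = A·v_1 = (2, -8).
v_3 = A·v_2 = (6, -14).
v_4 = A·v_3 = (8, -22).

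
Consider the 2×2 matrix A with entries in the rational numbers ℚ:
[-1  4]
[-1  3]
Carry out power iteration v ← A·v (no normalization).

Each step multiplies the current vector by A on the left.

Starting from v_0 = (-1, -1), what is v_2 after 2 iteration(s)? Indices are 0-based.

v_0 = (-1, -1).
v_1 = A·v_0 = (-3, -2).
v_2 = A·v_1 = (-5, -3).

v_2 = (-5, -3)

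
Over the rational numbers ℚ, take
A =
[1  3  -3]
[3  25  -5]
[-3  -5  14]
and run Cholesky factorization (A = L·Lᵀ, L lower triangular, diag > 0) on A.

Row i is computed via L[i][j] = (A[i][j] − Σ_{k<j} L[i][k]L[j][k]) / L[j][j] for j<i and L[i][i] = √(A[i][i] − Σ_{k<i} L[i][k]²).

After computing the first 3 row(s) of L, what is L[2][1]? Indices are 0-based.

L[2][1] = 1

Step 1: L[0][0] = √(1) = 1.
  L[1][0] = (3) / L[0][0] = 3.
Step 2: L[1][1] = √(16) = 4.
  L[2][0] = (-3) / L[0][0] = -3.
  L[2][1] = (4) / L[1][1] = 1.
Step 3: L[2][2] = √(4) = 2.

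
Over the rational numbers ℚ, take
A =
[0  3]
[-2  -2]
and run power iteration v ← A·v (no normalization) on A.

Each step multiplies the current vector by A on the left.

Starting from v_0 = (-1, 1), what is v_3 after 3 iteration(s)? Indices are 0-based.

v_3 = (-18, 12)

v_0 = (-1, 1).
v_1 = A·v_0 = (3, 0).
v_2 = A·v_1 = (0, -6).
v_3 = A·v_2 = (-18, 12).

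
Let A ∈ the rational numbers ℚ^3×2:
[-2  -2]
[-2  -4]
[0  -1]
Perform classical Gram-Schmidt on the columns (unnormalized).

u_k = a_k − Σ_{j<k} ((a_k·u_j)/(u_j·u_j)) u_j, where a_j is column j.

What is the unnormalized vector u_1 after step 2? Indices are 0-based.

Step 1: u_0 = a_0 = (-2, -2, 0).
Step 2: u_1 = a_1 − (3/2)·u_0 = (1, -1, -1).

u_1 = (1, -1, -1)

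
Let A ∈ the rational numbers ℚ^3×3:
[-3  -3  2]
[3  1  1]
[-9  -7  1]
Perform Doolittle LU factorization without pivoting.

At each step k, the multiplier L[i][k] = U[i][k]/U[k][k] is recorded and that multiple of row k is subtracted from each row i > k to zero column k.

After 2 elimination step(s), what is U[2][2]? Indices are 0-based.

U[2][2] = -2

k=0: U[0][0]=-3
  eliminate (1,0): mult=-1, new row 1: (0, -2, 3); set L[1][0]=-1
  eliminate (2,0): mult=3, new row 2: (0, 2, -5); set L[2][0]=3
k=1: U[1][1]=-2
  eliminate (2,1): mult=-1, new row 2: (0, 0, -2); set L[2][1]=-1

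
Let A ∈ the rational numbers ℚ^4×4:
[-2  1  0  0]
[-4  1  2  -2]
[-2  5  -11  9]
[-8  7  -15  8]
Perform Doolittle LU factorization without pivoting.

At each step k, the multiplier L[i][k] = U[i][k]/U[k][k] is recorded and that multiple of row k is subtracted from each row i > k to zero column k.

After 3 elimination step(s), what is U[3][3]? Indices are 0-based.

[col 0] pivot -2
  R1 -= 2*R0 → (0, -1, 2, -2)  (L[1][0] := 2)
  R2 -= 1*R0 → (0, 4, -11, 9)  (L[2][0] := 1)
  R3 -= 4*R0 → (0, 3, -15, 8)  (L[3][0] := 4)
[col 1] pivot -1
  R2 -= -4*R1 → (0, 0, -3, 1)  (L[2][1] := -4)
  R3 -= -3*R1 → (0, 0, -9, 2)  (L[3][1] := -3)
[col 2] pivot -3
  R3 -= 3*R2 → (0, 0, 0, -1)  (L[3][2] := 3)

U[3][3] = -1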